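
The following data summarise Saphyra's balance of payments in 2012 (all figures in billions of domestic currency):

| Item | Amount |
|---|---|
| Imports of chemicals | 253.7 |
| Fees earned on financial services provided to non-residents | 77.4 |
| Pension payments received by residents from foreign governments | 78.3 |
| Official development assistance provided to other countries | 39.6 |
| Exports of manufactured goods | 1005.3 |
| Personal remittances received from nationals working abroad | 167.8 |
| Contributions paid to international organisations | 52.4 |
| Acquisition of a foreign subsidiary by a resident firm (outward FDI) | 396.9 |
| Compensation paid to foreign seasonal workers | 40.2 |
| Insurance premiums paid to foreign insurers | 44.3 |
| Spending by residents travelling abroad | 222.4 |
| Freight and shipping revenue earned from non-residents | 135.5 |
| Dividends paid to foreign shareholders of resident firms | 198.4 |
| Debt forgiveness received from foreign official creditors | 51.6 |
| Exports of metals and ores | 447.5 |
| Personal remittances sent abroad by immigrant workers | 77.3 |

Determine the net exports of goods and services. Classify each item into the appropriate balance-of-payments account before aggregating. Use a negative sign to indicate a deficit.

1145.3

Goods: 1005.3 - 253.7 + 447.5 = 1199.1
Services: 77.4 + 135.5 - 44.3 - 222.4 = -53.8
Trade balance = 1199.1 + (-53.8) = 1145.3
(Excluded from the trade balance — secondary income: pension payments received by residents from foreign governments 78.3, official development assistance provided to other countries 39.6, personal remittances received from nationals working abroad 167.8, contributions paid to international organisations 52.4, personal remittances sent abroad by immigrant workers 77.3; financial account: acquisition of a foreign subsidiary by a resident firm (outward FDI) 396.9; primary income: compensation paid to foreign seasonal workers 40.2, dividends paid to foreign shareholders of resident firms 198.4; capital account: debt forgiveness received from foreign official creditors 51.6.)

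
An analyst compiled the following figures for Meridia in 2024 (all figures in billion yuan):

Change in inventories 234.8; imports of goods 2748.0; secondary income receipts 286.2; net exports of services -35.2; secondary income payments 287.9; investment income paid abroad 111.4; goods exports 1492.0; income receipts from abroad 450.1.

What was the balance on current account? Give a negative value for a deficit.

-954.2

Goods balance = 1492.0 - 2748.0 = -1256.0
Services balance = -35.2
Trade balance (goods + services) = -1256.0 + (-35.2) = -1291.2
Net primary income = 450.1 - 111.4 = 338.7
Net secondary income = 286.2 - 287.9 = -1.7
Current account = -1291.2 + 338.7 + (-1.7) = -954.2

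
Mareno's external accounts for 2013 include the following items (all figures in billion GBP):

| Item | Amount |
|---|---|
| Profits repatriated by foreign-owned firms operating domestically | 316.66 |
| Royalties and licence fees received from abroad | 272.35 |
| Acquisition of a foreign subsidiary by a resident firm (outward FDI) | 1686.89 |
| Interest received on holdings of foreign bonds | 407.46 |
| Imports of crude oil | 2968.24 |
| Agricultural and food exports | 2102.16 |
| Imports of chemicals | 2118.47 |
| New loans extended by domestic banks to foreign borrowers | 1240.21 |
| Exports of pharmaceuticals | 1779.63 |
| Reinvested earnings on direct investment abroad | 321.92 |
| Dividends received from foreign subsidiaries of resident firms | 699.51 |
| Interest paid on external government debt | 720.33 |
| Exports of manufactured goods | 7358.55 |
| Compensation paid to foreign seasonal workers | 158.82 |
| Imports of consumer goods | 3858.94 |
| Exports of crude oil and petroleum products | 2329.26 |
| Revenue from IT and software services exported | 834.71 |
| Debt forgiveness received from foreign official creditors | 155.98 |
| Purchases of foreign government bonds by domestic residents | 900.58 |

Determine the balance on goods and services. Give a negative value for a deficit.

Goods: -2118.47 + 2329.26 + 1779.63 - 3858.94 - 2968.24 + 7358.55 + 2102.16 = 4623.95
Services: 272.35 + 834.71 = 1107.06
Trade balance = 4623.95 + 1107.06 = 5731.01
(Excluded from the trade balance — primary income: profits repatriated by foreign-owned firms operating domestically 316.66, interest received on holdings of foreign bonds 407.46, reinvested earnings on direct investment abroad 321.92, dividends received from foreign subsidiaries of resident firms 699.51, interest paid on external government debt 720.33, compensation paid to foreign seasonal workers 158.82; financial account: acquisition of a foreign subsidiary by a resident firm (outward FDI) 1686.89, new loans extended by domestic banks to foreign borrowers 1240.21, purchases of foreign government bonds by domestic residents 900.58; capital account: debt forgiveness received from foreign official creditors 155.98.)

5731.01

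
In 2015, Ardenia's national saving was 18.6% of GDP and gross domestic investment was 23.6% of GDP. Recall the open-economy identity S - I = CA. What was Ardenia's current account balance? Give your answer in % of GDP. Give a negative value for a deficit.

-5.0

S - I = CA (net lending to the rest of the world).
CA = S - I = 18.6 - 23.6 = -5.0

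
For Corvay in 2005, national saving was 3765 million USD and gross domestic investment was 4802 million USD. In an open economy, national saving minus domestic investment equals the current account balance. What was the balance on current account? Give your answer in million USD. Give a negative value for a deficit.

CA = S - I = 3765 - 4802 = -1037

-1037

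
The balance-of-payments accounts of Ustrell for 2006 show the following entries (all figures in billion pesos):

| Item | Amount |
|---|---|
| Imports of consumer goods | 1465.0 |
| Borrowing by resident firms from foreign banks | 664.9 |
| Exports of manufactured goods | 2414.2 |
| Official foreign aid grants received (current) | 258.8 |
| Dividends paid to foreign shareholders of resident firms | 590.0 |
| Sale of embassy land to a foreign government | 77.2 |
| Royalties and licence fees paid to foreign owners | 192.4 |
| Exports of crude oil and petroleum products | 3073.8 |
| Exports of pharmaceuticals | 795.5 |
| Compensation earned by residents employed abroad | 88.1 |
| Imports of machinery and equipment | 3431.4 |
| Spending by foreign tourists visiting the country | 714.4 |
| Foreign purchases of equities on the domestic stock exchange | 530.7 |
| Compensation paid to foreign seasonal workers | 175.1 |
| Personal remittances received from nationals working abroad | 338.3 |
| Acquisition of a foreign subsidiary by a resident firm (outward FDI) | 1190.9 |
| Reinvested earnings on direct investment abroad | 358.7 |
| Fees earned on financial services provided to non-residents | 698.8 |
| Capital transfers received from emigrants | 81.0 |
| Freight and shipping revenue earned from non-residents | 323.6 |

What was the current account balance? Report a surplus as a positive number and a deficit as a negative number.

Goods: -1465.0 + 795.5 + 3073.8 - 3431.4 + 2414.2 = 1387.1
Services: 323.6 + 698.8 + 714.4 - 192.4 = 1544.4
Primary income: 358.7 + 88.1 - 175.1 - 590.0 = -318.3
Secondary income: 338.3 + 258.8 = 597.1
Current account = 1387.1 + 1544.4 + (-318.3) + 597.1 = 3210.3
(Excluded from the current account — financial account: borrowing by resident firms from foreign banks 664.9, foreign purchases of equities on the domestic stock exchange 530.7, acquisition of a foreign subsidiary by a resident firm (outward FDI) 1190.9; capital account: sale of embassy land to a foreign government 77.2, capital transfers received from emigrants 81.0.)

3210.3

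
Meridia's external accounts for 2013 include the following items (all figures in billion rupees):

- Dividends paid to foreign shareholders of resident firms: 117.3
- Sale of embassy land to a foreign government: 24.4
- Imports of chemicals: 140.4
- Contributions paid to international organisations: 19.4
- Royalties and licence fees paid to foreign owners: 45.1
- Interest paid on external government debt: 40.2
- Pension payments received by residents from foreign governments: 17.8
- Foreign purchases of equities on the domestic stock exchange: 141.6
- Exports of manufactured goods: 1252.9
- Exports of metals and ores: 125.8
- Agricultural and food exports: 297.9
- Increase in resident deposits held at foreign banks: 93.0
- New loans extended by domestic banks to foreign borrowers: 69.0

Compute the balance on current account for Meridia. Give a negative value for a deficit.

Goods: -140.4 + 1252.9 + 125.8 + 297.9 = 1536.2
Services: -45.1
Primary income: -117.3 - 40.2 = -157.5
Secondary income: 17.8 - 19.4 = -1.6
Current account = 1536.2 + (-45.1) + (-157.5) + (-1.6) = 1332.0
(Excluded from the current account — capital account: sale of embassy land to a foreign government 24.4; financial account: foreign purchases of equities on the domestic stock exchange 141.6, increase in resident deposits held at foreign banks 93.0, new loans extended by domestic banks to foreign borrowers 69.0.)

1332.0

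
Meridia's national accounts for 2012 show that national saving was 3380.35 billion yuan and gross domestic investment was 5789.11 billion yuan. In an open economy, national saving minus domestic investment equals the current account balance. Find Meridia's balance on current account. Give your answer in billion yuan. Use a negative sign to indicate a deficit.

CA = S - I = 3380.35 - 5789.11 = -2408.76

-2408.76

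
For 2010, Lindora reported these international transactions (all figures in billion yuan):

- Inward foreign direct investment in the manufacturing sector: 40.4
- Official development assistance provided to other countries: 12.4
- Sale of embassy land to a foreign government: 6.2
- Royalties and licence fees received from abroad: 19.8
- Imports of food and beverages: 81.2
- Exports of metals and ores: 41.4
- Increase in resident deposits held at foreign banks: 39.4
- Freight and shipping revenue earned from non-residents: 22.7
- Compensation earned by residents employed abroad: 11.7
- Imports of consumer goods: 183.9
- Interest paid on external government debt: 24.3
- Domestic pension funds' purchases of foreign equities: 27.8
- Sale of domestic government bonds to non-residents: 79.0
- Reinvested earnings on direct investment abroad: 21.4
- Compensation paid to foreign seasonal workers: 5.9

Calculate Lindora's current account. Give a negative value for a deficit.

-190.7

Goods: 41.4 - 183.9 - 81.2 = -223.7
Services: 22.7 + 19.8 = 42.5
Primary income: -24.3 + 21.4 + 11.7 - 5.9 = 2.9
Secondary income: -12.4
Current account = (-223.7) + 42.5 + 2.9 + (-12.4) = -190.7
(Excluded from the current account — financial account: inward foreign direct investment in the manufacturing sector 40.4, increase in resident deposits held at foreign banks 39.4, domestic pension funds' purchases of foreign equities 27.8, sale of domestic government bonds to non-residents 79.0; capital account: sale of embassy land to a foreign government 6.2.)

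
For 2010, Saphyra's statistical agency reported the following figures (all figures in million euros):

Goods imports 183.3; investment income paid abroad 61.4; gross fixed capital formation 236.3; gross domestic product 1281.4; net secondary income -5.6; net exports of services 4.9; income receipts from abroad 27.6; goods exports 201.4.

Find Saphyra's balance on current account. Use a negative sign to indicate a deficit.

-16.4

Goods balance = 201.4 - 183.3 = 18.1
Services balance = 4.9
Trade balance (goods + services) = 18.1 + 4.9 = 23.0
Net primary income = 27.6 - 61.4 = -33.8
Net secondary income = -5.6
Current account = 23.0 + (-33.8) + (-5.6) = -16.4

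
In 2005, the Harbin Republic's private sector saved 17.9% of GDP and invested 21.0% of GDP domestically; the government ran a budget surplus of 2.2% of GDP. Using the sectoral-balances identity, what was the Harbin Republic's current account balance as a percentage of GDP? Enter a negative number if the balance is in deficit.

By the sectoral-balances identity, CA = (S_private - I) + (T - G).
Private balance = 17.9 - 21.0 = -3.1
Government balance (T - G) = 2.2
CA = -3.1 + 2.2 = -0.9

-0.9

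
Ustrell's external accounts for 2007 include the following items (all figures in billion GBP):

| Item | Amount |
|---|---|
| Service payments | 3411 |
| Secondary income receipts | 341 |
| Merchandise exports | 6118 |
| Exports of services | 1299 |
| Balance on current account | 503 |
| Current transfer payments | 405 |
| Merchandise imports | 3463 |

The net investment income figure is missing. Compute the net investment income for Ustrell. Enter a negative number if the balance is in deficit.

24

Current account = goods balance + services balance + net primary income + net secondary income
Sum of the known components = 479
Net investment income = CA - (known components) = 503 - 479 = 24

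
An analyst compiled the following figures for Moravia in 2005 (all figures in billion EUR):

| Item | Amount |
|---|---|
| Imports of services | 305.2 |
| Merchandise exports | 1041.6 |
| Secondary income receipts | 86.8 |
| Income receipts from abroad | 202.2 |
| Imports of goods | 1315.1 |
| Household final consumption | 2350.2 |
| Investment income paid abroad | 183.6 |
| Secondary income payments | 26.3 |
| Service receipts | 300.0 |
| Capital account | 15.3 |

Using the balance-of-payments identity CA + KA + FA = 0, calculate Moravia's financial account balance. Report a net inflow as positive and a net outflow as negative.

184.3

Goods balance = 1041.6 - 1315.1 = -273.5
Services balance = 300.0 - 305.2 = -5.2
Trade balance (goods + services) = -273.5 + (-5.2) = -278.7
Net primary income = 202.2 - 183.6 = 18.6
Net secondary income = 86.8 - 26.3 = 60.5
Current account = -278.7 + 18.6 + 60.5 = -199.6
Financial account = -(-199.6 + 15.3) = 184.3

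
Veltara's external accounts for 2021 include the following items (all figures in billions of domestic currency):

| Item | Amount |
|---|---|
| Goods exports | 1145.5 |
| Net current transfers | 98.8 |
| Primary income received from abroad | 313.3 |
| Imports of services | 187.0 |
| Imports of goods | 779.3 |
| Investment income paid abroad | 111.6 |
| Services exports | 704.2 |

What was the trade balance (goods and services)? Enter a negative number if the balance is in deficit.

883.4

Goods balance = 1145.5 - 779.3 = 366.2
Services balance = 704.2 - 187.0 = 517.2
Trade balance (goods + services) = 366.2 + 517.2 = 883.4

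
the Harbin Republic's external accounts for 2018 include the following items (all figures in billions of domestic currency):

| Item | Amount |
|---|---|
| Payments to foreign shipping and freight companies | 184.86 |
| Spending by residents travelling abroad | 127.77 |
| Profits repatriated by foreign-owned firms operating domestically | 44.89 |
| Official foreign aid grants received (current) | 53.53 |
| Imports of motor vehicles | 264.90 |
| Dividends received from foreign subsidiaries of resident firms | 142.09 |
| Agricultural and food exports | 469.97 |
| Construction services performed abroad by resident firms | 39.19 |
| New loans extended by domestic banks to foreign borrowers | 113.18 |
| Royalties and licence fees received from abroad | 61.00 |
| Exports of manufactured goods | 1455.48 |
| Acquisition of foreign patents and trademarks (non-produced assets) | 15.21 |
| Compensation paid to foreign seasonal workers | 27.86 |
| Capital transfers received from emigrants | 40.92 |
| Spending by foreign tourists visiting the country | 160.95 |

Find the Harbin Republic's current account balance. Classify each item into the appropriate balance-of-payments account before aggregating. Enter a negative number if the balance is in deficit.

Goods: 1455.48 - 264.90 + 469.97 = 1660.55
Services: 39.19 + 61.00 + 160.95 - 184.86 - 127.77 = -51.49
Primary income: 142.09 - 27.86 - 44.89 = 69.34
Secondary income: 53.53
Current account = 1660.55 + (-51.49) + 69.34 + 53.53 = 1731.93
(Excluded from the current account — financial account: new loans extended by domestic banks to foreign borrowers 113.18; capital account: acquisition of foreign patents and trademarks (non-produced assets) 15.21, capital transfers received from emigrants 40.92.)

1731.93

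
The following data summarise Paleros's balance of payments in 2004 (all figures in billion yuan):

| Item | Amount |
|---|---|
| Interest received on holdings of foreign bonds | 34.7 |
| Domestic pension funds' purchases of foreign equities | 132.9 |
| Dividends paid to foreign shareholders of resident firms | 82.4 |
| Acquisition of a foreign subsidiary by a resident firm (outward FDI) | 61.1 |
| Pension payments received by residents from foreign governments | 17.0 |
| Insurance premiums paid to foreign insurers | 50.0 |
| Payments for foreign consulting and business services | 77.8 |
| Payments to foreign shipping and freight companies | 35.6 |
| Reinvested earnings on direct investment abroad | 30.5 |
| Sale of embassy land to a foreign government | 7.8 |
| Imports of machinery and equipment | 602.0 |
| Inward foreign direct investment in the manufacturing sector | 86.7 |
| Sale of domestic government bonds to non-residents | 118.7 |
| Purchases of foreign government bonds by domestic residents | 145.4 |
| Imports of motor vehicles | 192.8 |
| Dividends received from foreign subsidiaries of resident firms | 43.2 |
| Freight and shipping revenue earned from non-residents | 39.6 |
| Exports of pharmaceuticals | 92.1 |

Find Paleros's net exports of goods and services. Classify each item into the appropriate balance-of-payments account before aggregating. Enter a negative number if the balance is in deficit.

-826.5

Goods: -192.8 + 92.1 - 602.0 = -702.7
Services: -50.0 - 77.8 + 39.6 - 35.6 = -123.8
Trade balance = -702.7 + (-123.8) = -826.5
(Excluded from the trade balance — primary income: interest received on holdings of foreign bonds 34.7, dividends paid to foreign shareholders of resident firms 82.4, reinvested earnings on direct investment abroad 30.5, dividends received from foreign subsidiaries of resident firms 43.2; financial account: domestic pension funds' purchases of foreign equities 132.9, acquisition of a foreign subsidiary by a resident firm (outward FDI) 61.1, inward foreign direct investment in the manufacturing sector 86.7, sale of domestic government bonds to non-residents 118.7, purchases of foreign government bonds by domestic residents 145.4; secondary income: pension payments received by residents from foreign governments 17.0; capital account: sale of embassy land to a foreign government 7.8.)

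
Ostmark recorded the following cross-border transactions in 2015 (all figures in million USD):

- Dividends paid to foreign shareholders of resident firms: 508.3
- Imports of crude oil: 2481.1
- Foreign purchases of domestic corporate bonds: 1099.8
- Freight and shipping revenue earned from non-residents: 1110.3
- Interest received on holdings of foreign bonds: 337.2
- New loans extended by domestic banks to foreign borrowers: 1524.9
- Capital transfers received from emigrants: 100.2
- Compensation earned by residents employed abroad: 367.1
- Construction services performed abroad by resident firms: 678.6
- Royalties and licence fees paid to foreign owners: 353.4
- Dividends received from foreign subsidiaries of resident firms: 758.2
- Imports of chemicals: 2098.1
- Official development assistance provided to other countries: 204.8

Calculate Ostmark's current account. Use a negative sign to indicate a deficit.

Goods: -2481.1 - 2098.1 = -4579.2
Services: 678.6 + 1110.3 - 353.4 = 1435.5
Primary income: 337.2 - 508.3 + 367.1 + 758.2 = 954.2
Secondary income: -204.8
Current account = (-4579.2) + 1435.5 + 954.2 + (-204.8) = -2394.3
(Excluded from the current account — financial account: foreign purchases of domestic corporate bonds 1099.8, new loans extended by domestic banks to foreign borrowers 1524.9; capital account: capital transfers received from emigrants 100.2.)

-2394.3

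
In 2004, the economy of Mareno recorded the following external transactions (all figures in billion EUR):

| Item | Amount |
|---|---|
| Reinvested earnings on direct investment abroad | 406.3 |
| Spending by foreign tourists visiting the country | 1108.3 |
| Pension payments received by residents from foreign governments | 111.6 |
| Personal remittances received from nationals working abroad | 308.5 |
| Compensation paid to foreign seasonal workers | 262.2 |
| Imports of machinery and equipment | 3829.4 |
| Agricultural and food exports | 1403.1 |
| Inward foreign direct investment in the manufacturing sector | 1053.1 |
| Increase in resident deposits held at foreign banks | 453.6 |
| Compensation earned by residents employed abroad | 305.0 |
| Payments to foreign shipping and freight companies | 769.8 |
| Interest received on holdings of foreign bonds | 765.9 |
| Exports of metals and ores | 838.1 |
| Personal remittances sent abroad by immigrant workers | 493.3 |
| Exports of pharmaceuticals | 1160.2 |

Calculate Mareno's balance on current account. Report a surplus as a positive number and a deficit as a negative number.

Goods: 1160.2 - 3829.4 + 1403.1 + 838.1 = -428.0
Services: 1108.3 - 769.8 = 338.5
Primary income: 765.9 + 406.3 - 262.2 + 305.0 = 1215.0
Secondary income: 111.6 + 308.5 - 493.3 = -73.2
Current account = (-428.0) + 338.5 + 1215.0 + (-73.2) = 1052.3
(Excluded from the current account — financial account: inward foreign direct investment in the manufacturing sector 1053.1, increase in resident deposits held at foreign banks 453.6.)

1052.3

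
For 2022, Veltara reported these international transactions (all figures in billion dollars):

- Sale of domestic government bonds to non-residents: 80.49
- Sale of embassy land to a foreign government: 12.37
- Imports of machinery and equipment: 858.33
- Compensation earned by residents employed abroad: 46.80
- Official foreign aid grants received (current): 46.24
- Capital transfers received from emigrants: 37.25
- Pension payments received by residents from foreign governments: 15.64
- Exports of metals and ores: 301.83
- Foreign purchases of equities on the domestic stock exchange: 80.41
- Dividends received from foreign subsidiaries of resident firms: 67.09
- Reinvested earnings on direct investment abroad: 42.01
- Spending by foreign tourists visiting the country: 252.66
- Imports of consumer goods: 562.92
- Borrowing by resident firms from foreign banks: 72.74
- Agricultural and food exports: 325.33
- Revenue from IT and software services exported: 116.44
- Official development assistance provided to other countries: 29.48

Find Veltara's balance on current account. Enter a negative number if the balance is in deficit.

Goods: 325.33 + 301.83 - 562.92 - 858.33 = -794.09
Services: 116.44 + 252.66 = 369.10
Primary income: 42.01 + 67.09 + 46.80 = 155.90
Secondary income: -29.48 + 15.64 + 46.24 = 32.40
Current account = (-794.09) + 369.10 + 155.90 + 32.40 = -236.69
(Excluded from the current account — financial account: sale of domestic government bonds to non-residents 80.49, foreign purchases of equities on the domestic stock exchange 80.41, borrowing by resident firms from foreign banks 72.74; capital account: sale of embassy land to a foreign government 12.37, capital transfers received from emigrants 37.25.)

-236.69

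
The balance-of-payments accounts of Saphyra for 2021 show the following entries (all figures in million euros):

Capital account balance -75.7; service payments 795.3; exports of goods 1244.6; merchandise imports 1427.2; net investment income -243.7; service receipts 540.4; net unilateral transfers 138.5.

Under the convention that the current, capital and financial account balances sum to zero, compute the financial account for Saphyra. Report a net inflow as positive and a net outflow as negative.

618.4

Goods balance = 1244.6 - 1427.2 = -182.6
Services balance = 540.4 - 795.3 = -254.9
Trade balance (goods + services) = -182.6 + (-254.9) = -437.5
Net primary income = -243.7
Net secondary income = 138.5
Current account = -437.5 + (-243.7) + 138.5 = -542.7
Financial account = -(-542.7 + (-75.7)) = 618.4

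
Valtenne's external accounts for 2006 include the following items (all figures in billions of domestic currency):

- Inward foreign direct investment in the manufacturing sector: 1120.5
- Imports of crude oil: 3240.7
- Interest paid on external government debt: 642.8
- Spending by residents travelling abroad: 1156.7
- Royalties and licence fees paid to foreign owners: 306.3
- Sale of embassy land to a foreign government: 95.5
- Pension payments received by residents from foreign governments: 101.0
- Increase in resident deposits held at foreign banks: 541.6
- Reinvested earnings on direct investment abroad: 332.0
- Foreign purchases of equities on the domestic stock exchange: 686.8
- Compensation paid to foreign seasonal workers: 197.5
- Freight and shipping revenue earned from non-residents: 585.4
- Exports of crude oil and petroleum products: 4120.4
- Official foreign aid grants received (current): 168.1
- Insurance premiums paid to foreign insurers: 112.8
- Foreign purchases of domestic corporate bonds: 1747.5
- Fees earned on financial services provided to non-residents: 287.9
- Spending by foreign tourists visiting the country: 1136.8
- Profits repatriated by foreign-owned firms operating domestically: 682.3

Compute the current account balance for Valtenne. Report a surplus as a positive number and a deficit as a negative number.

392.5

Goods: -3240.7 + 4120.4 = 879.7
Services: 1136.8 - 1156.7 + 287.9 + 585.4 - 112.8 - 306.3 = 434.3
Primary income: -197.5 + 332.0 - 682.3 - 642.8 = -1190.6
Secondary income: 101.0 + 168.1 = 269.1
Current account = 879.7 + 434.3 + (-1190.6) + 269.1 = 392.5
(Excluded from the current account — financial account: inward foreign direct investment in the manufacturing sector 1120.5, increase in resident deposits held at foreign banks 541.6, foreign purchases of equities on the domestic stock exchange 686.8, foreign purchases of domestic corporate bonds 1747.5; capital account: sale of embassy land to a foreign government 95.5.)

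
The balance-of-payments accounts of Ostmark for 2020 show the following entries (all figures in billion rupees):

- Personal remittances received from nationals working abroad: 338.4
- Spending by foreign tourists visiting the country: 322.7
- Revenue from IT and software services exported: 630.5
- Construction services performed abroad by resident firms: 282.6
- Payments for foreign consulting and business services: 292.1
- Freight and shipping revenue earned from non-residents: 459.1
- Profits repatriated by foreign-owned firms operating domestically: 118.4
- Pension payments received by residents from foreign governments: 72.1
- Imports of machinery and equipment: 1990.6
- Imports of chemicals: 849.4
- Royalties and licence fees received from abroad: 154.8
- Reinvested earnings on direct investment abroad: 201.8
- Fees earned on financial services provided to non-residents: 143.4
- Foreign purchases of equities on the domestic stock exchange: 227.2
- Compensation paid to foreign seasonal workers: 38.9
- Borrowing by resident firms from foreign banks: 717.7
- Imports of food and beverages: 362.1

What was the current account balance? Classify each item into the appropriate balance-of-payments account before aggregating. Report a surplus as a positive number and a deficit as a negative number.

Goods: -1990.6 - 362.1 - 849.4 = -3202.1
Services: 282.6 + 143.4 + 630.5 + 322.7 + 154.8 + 459.1 - 292.1 = 1701.0
Primary income: -38.9 - 118.4 + 201.8 = 44.5
Secondary income: 72.1 + 338.4 = 410.5
Current account = (-3202.1) + 1701.0 + 44.5 + 410.5 = -1046.1
(Excluded from the current account — financial account: foreign purchases of equities on the domestic stock exchange 227.2, borrowing by resident firms from foreign banks 717.7.)

-1046.1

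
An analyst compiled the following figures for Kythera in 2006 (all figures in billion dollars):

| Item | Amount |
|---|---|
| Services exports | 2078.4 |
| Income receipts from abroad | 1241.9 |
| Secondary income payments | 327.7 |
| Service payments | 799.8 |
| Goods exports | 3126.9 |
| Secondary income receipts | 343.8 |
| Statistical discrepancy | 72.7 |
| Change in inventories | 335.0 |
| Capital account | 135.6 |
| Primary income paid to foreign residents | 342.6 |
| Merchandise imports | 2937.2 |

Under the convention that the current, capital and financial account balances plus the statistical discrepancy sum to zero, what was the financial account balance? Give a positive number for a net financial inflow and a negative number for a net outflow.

Goods balance = 3126.9 - 2937.2 = 189.7
Services balance = 2078.4 - 799.8 = 1278.6
Trade balance (goods + services) = 189.7 + 1278.6 = 1468.3
Net primary income = 1241.9 - 342.6 = 899.3
Net secondary income = 343.8 - 327.7 = 16.1
Current account = 1468.3 + 899.3 + 16.1 = 2383.7
Financial account = -(2383.7 + 135.6 + 72.7) = -2592.0

-2592.0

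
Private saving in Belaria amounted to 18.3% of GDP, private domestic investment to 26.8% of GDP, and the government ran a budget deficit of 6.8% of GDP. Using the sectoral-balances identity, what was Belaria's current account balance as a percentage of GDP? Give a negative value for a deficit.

-15.3

By the sectoral-balances identity, CA = (S_private - I) + (T - G).
Private balance = 18.3 - 26.8 = -8.5
Government balance (T - G) = -6.8
CA = -8.5 + (-6.8) = -15.3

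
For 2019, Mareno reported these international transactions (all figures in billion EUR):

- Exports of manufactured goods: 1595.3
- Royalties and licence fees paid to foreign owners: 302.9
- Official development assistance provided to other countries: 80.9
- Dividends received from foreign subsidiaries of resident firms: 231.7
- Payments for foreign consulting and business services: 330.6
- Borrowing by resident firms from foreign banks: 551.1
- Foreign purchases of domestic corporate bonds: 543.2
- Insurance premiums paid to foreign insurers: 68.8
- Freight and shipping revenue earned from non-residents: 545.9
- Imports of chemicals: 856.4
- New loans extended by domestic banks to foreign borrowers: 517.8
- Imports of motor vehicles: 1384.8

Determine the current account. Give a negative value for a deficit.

-651.5

Goods: -1384.8 + 1595.3 - 856.4 = -645.9
Services: -330.6 + 545.9 - 68.8 - 302.9 = -156.4
Primary income: 231.7
Secondary income: -80.9
Current account = (-645.9) + (-156.4) + 231.7 + (-80.9) = -651.5
(Excluded from the current account — financial account: borrowing by resident firms from foreign banks 551.1, foreign purchases of domestic corporate bonds 543.2, new loans extended by domestic banks to foreign borrowers 517.8.)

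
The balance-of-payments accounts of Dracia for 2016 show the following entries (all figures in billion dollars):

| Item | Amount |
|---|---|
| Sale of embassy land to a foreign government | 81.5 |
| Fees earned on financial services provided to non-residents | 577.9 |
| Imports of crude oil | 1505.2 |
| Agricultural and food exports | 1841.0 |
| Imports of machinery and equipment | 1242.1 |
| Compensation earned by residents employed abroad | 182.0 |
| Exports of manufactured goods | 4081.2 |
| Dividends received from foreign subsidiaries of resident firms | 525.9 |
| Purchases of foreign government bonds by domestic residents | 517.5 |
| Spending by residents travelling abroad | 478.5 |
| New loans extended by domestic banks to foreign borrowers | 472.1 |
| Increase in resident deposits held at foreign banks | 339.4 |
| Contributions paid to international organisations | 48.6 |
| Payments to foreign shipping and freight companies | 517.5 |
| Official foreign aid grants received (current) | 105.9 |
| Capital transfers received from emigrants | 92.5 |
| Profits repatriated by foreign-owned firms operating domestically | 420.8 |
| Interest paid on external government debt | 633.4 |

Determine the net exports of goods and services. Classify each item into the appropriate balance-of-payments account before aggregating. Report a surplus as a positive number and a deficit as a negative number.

2756.8

Goods: 4081.2 + 1841.0 - 1242.1 - 1505.2 = 3174.9
Services: -478.5 + 577.9 - 517.5 = -418.1
Trade balance = 3174.9 + (-418.1) = 2756.8
(Excluded from the trade balance — capital account: sale of embassy land to a foreign government 81.5, capital transfers received from emigrants 92.5; primary income: compensation earned by residents employed abroad 182.0, dividends received from foreign subsidiaries of resident firms 525.9, profits repatriated by foreign-owned firms operating domestically 420.8, interest paid on external government debt 633.4; financial account: purchases of foreign government bonds by domestic residents 517.5, new loans extended by domestic banks to foreign borrowers 472.1, increase in resident deposits held at foreign banks 339.4; secondary income: contributions paid to international organisations 48.6, official foreign aid grants received (current) 105.9.)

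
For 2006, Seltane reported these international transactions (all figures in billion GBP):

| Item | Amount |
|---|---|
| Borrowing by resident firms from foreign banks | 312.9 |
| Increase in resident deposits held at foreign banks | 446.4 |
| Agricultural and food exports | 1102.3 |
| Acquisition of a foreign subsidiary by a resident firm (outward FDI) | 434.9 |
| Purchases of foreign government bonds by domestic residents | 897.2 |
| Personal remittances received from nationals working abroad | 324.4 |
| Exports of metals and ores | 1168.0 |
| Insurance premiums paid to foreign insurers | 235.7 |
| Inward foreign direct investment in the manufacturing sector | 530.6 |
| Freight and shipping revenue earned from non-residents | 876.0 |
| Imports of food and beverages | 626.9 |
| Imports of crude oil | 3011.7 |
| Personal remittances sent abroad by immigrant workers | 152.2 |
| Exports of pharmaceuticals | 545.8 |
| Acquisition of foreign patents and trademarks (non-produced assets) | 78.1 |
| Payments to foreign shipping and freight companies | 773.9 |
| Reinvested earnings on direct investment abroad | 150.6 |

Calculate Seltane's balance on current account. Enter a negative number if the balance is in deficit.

Goods: 1102.3 + 1168.0 - 626.9 - 3011.7 + 545.8 = -822.5
Services: 876.0 - 773.9 - 235.7 = -133.6
Primary income: 150.6
Secondary income: 324.4 - 152.2 = 172.2
Current account = (-822.5) + (-133.6) + 150.6 + 172.2 = -633.3
(Excluded from the current account — financial account: borrowing by resident firms from foreign banks 312.9, increase in resident deposits held at foreign banks 446.4, acquisition of a foreign subsidiary by a resident firm (outward FDI) 434.9, purchases of foreign government bonds by domestic residents 897.2, inward foreign direct investment in the manufacturing sector 530.6; capital account: acquisition of foreign patents and trademarks (non-produced assets) 78.1.)

-633.3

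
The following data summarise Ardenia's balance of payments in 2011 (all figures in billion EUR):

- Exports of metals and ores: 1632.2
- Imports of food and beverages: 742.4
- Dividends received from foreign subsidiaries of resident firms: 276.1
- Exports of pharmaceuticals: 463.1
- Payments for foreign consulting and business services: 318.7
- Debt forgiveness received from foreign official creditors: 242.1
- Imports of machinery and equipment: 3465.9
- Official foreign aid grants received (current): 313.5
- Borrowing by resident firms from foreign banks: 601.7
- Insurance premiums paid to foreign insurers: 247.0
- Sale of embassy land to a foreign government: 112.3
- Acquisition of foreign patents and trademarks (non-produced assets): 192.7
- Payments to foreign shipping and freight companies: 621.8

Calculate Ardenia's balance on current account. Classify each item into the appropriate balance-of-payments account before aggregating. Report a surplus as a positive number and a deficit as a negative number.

Goods: -742.4 + 1632.2 + 463.1 - 3465.9 = -2113.0
Services: -318.7 - 247.0 - 621.8 = -1187.5
Primary income: 276.1
Secondary income: 313.5
Current account = (-2113.0) + (-1187.5) + 276.1 + 313.5 = -2710.9
(Excluded from the current account — capital account: debt forgiveness received from foreign official creditors 242.1, sale of embassy land to a foreign government 112.3, acquisition of foreign patents and trademarks (non-produced assets) 192.7; financial account: borrowing by resident firms from foreign banks 601.7.)

-2710.9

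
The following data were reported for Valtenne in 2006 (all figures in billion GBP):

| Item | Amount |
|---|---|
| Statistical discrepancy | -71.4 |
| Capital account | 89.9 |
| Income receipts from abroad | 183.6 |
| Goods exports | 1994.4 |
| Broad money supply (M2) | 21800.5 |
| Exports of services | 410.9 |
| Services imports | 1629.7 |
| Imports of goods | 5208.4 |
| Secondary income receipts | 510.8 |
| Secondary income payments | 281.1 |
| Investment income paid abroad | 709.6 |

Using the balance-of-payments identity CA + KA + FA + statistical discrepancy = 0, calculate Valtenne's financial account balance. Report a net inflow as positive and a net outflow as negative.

Goods balance = 1994.4 - 5208.4 = -3214.0
Services balance = 410.9 - 1629.7 = -1218.8
Trade balance (goods + services) = -3214.0 + (-1218.8) = -4432.8
Net primary income = 183.6 - 709.6 = -526.0
Net secondary income = 510.8 - 281.1 = 229.7
Current account = -4432.8 + (-526.0) + 229.7 = -4729.1
Financial account = -(-4729.1 + 89.9 + (-71.4)) = 4710.6

4710.6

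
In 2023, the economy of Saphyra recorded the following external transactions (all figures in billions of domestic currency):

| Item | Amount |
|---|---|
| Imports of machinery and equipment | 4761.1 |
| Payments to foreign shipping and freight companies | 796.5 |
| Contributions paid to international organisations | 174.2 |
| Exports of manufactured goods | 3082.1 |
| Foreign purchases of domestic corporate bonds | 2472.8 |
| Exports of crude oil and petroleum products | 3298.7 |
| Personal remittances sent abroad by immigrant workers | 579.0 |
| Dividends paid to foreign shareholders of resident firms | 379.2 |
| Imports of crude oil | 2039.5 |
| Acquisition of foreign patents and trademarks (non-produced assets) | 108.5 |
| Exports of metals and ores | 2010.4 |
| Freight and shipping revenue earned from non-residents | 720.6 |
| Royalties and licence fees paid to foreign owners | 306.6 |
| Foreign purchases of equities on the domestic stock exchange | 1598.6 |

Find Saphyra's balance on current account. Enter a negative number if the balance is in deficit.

Goods: 2010.4 - 2039.5 + 3082.1 - 4761.1 + 3298.7 = 1590.6
Services: -306.6 + 720.6 - 796.5 = -382.5
Primary income: -379.2
Secondary income: -579.0 - 174.2 = -753.2
Current account = 1590.6 + (-382.5) + (-379.2) + (-753.2) = 75.7
(Excluded from the current account — financial account: foreign purchases of domestic corporate bonds 2472.8, foreign purchases of equities on the domestic stock exchange 1598.6; capital account: acquisition of foreign patents and trademarks (non-produced assets) 108.5.)

75.7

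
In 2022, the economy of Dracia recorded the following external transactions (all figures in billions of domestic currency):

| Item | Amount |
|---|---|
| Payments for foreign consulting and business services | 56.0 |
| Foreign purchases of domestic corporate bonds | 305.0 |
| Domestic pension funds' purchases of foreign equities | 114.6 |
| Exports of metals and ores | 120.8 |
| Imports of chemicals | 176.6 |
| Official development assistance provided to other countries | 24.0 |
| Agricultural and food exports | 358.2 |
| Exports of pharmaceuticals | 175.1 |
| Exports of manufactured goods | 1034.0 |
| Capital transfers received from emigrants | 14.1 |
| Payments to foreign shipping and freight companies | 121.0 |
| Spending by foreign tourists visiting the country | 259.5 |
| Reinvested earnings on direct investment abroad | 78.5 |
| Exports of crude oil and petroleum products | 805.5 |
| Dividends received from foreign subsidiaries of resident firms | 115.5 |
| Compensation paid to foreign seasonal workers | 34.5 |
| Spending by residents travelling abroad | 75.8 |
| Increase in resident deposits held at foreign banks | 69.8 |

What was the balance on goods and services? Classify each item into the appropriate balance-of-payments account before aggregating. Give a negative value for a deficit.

Goods: 175.1 + 1034.0 + 805.5 - 176.6 + 358.2 + 120.8 = 2317.0
Services: -75.8 + 259.5 - 56.0 - 121.0 = 6.7
Trade balance = 2317.0 + 6.7 = 2323.7
(Excluded from the trade balance — financial account: foreign purchases of domestic corporate bonds 305.0, domestic pension funds' purchases of foreign equities 114.6, increase in resident deposits held at foreign banks 69.8; secondary income: official development assistance provided to other countries 24.0; capital account: capital transfers received from emigrants 14.1; primary income: reinvested earnings on direct investment abroad 78.5, dividends received from foreign subsidiaries of resident firms 115.5, compensation paid to foreign seasonal workers 34.5.)

2323.7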